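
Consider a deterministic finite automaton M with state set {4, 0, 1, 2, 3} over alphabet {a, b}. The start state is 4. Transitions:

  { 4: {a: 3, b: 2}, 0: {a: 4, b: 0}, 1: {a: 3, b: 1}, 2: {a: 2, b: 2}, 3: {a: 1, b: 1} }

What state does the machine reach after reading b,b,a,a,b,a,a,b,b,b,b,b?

2

start at 4
read 'b': 4 → 2
read 'b': 2 → 2
read 'a': 2 → 2
read 'a': 2 → 2
read 'b': 2 → 2
read 'a': 2 → 2
read 'a': 2 → 2
read 'b': 2 → 2
read 'b': 2 → 2
read 'b': 2 → 2
read 'b': 2 → 2
read 'b': 2 → 2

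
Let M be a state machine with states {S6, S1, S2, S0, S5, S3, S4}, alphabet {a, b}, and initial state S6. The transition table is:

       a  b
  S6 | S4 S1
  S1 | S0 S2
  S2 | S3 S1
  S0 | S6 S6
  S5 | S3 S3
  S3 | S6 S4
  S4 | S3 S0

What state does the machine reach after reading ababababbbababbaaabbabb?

S0

start at S6
read 'a': S6 → S4
read 'b': S4 → S0
read 'a': S0 → S6
read 'b': S6 → S1
read 'a': S1 → S0
read 'b': S0 → S6
read 'a': S6 → S4
read 'b': S4 → S0
read 'b': S0 → S6
read 'b': S6 → S1
read 'a': S1 → S0
read 'b': S0 → S6
read 'a': S6 → S4
read 'b': S4 → S0
read 'b': S0 → S6
read 'a': S6 → S4
read 'a': S4 → S3
read 'a': S3 → S6
read 'b': S6 → S1
read 'b': S1 → S2
read 'a': S2 → S3
read 'b': S3 → S4
read 'b': S4 → S0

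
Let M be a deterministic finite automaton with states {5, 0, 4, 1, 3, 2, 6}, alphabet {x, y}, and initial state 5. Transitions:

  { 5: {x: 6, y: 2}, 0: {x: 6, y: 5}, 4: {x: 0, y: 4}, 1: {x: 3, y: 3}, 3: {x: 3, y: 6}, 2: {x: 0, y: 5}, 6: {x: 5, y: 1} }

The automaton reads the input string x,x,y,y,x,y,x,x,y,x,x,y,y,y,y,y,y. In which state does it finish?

5 → 6 → 5 → 2 → 5 → 6 → 1 → 3 → 3 → 6 → 5 → 6 → 1 → 3 → 6 → 1 → 3 → 6

6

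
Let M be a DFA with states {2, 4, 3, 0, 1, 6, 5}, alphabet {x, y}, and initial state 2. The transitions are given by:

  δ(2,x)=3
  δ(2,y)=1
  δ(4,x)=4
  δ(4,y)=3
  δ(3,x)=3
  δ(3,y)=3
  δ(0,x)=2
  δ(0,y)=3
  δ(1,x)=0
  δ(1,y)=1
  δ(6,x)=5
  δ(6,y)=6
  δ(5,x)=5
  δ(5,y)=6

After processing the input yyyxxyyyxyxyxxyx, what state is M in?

2 → 1 → 1 → 1 → 0 → 2 → 1 → 1 → 1 → 0 → 3 → 3 → 3 → 3 → 3 → 3 → 3

3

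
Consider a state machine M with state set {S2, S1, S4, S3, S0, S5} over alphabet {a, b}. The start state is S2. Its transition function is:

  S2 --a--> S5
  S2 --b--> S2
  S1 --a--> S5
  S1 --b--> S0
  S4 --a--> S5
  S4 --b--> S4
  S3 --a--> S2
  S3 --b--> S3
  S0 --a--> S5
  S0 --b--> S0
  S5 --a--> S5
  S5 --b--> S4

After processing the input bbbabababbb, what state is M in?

S4

S2 → S2 → S2 → S2 → S5 → S4 → S5 → S4 → S5 → S4 → S4 → S4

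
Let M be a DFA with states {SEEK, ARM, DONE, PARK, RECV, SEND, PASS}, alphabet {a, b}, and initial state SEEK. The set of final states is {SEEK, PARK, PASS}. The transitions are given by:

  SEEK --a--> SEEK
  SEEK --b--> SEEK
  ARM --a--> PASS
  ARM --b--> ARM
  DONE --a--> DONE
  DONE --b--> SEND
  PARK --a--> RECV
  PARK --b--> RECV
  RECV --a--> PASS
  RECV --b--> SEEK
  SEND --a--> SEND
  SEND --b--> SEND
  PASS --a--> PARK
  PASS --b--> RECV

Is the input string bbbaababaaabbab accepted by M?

Yes

Trace: SEEK -b-> SEEK -b-> SEEK -b-> SEEK -a-> SEEK -a-> SEEK -b-> SEEK -a-> SEEK -b-> SEEK -a-> SEEK -a-> SEEK -a-> SEEK -b-> SEEK -b-> SEEK -a-> SEEK -b-> SEEK
End state SEEK is accepting.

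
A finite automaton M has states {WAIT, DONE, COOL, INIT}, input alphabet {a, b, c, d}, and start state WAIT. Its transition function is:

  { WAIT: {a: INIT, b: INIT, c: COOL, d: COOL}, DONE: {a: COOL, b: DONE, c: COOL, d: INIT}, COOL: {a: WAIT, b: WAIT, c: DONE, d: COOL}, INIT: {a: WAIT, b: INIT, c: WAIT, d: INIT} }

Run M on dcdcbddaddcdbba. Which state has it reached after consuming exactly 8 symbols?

start at WAIT
read 'd': WAIT → COOL
read 'c': COOL → DONE
read 'd': DONE → INIT
read 'c': INIT → WAIT
read 'b': WAIT → INIT
read 'd': INIT → INIT
read 'd': INIT → INIT
read 'a': INIT → WAIT
After 8 symbols: WAIT.

WAIT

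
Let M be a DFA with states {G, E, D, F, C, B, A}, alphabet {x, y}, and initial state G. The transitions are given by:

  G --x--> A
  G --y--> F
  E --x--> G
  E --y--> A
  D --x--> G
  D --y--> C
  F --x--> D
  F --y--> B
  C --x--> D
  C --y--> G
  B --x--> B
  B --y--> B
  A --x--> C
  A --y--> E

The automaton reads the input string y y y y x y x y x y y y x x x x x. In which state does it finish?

start at G
read 'y': G → F
read 'y': F → B
read 'y': B → B
read 'y': B → B
read 'x': B → B
read 'y': B → B
read 'x': B → B
read 'y': B → B
read 'x': B → B
read 'y': B → B
read 'y': B → B
read 'y': B → B
read 'x': B → B
read 'x': B → B
read 'x': B → B
read 'x': B → B
read 'x': B → B

B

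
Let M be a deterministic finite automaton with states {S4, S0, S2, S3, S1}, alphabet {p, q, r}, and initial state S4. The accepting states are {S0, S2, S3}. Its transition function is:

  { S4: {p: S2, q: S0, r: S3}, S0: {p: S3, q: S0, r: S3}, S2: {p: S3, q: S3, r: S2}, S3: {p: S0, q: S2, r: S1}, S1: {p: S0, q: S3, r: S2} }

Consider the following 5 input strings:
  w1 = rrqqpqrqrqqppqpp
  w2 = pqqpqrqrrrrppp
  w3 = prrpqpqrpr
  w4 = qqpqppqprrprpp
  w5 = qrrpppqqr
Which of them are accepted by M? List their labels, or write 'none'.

w1:
  start at S4
  read 'r': S4 → S3
  read 'r': S3 → S1
  read 'q': S1 → S3
  read 'q': S3 → S2
  read 'p': S2 → S3
  read 'q': S3 → S2
  read 'r': S2 → S2
  read 'q': S2 → S3
  read 'r': S3 → S1
  read 'q': S1 → S3
  read 'q': S3 → S2
  read 'p': S2 → S3
  read 'p': S3 → S0
  read 'q': S0 → S0
  read 'p': S0 → S3
  read 'p': S3 → S0
  end S0, accepted
w2:
  start at S4
  read 'p': S4 → S2
  read 'q': S2 → S3
  read 'q': S3 → S2
  read 'p': S2 → S3
  read 'q': S3 → S2
  read 'r': S2 → S2
  read 'q': S2 → S3
  read 'r': S3 → S1
  read 'r': S1 → S2
  read 'r': S2 → S2
  read 'r': S2 → S2
  read 'p': S2 → S3
  read 'p': S3 → S0
  read 'p': S0 → S3
  end S3, accepted
w3:
  start at S4
  read 'p': S4 → S2
  read 'r': S2 → S2
  read 'r': S2 → S2
  read 'p': S2 → S3
  read 'q': S3 → S2
  read 'p': S2 → S3
  read 'q': S3 → S2
  read 'r': S2 → S2
  read 'p': S2 → S3
  read 'r': S3 → S1
  end S1, rejected
w4:
  start at S4
  read 'q': S4 → S0
  read 'q': S0 → S0
  read 'p': S0 → S3
  read 'q': S3 → S2
  read 'p': S2 → S3
  read 'p': S3 → S0
  read 'q': S0 → S0
  read 'p': S0 → S3
  read 'r': S3 → S1
  read 'r': S1 → S2
  read 'p': S2 → S3
  read 'r': S3 → S1
  read 'p': S1 → S0
  read 'p': S0 → S3
  end S3, accepted
w5:
  start at S4
  read 'q': S4 → S0
  read 'r': S0 → S3
  read 'r': S3 → S1
  read 'p': S1 → S0
  read 'p': S0 → S3
  read 'p': S3 → S0
  read 'q': S0 → S0
  read 'q': S0 → S0
  read 'r': S0 → S3
  end S3, accepted

w1, w2, w4, w5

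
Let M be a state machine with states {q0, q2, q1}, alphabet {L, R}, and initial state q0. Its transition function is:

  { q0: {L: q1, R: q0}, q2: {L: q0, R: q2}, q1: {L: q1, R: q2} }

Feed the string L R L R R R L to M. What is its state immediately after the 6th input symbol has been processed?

Trace: q0 -L-> q1 -R-> q2 -L-> q0 -R-> q0 -R-> q0 -R-> q0
After 6 symbols: q0.

q0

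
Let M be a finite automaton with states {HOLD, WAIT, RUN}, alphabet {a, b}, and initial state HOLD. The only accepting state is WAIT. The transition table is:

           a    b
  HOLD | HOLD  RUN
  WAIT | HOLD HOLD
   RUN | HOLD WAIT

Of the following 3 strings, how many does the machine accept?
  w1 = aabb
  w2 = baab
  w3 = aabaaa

w1: Trace: HOLD -a-> HOLD -a-> HOLD -b-> RUN -b-> WAIT  → end WAIT, accepted
w2: Trace: HOLD -b-> RUN -a-> HOLD -a-> HOLD -b-> RUN  → end RUN, rejected
w3: Trace: HOLD -a-> HOLD -a-> HOLD -b-> RUN -a-> HOLD -a-> HOLD -a-> HOLD  → end HOLD, rejected

1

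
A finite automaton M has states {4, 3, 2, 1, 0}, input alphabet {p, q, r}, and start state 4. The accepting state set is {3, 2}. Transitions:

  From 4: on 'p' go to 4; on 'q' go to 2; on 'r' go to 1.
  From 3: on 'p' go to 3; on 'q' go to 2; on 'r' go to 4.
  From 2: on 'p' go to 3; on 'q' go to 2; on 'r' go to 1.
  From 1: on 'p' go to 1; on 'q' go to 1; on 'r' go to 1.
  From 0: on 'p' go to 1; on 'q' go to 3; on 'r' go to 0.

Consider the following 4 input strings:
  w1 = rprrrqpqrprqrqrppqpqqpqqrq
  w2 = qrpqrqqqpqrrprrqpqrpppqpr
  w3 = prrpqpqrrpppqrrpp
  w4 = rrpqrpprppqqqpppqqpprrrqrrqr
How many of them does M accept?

0

w1: 4 → 1 → 1 → 1 → 1 → 1 → 1 → 1 → 1 → 1 → 1 → 1 → 1 → 1 → 1 → 1 → 1 → 1 → 1 → 1 → 1 → 1 → 1 → 1 → 1 → 1 → 1  → end 1, rejected
w2: 4 → 2 → 1 → 1 → 1 → 1 → 1 → 1 → 1 → 1 → 1 → 1 → 1 → 1 → 1 → 1 → 1 → 1 → 1 → 1 → 1 → 1 → 1 → 1 → 1 → 1  → end 1, rejected
w3: 4 → 4 → 1 → 1 → 1 → 1 → 1 → 1 → 1 → 1 → 1 → 1 → 1 → 1 → 1 → 1 → 1 → 1  → end 1, rejected
w4: 4 → 1 → 1 → 1 → 1 → 1 → 1 → 1 → 1 → 1 → 1 → 1 → 1 → 1 → 1 → 1 → 1 → 1 → 1 → 1 → 1 → 1 → 1 → 1 → 1 → 1 → 1 → 1 → 1  → end 1, rejected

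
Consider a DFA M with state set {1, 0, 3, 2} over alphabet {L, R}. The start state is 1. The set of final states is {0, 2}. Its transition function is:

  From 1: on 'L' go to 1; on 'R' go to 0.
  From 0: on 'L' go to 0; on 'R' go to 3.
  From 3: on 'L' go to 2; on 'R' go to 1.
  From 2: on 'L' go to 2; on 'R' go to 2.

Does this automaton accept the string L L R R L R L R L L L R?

Yes

Trace: 1 -L-> 1 -L-> 1 -R-> 0 -R-> 3 -L-> 2 -R-> 2 -L-> 2 -R-> 2 -L-> 2 -L-> 2 -L-> 2 -R-> 2
End state 2 is accepting.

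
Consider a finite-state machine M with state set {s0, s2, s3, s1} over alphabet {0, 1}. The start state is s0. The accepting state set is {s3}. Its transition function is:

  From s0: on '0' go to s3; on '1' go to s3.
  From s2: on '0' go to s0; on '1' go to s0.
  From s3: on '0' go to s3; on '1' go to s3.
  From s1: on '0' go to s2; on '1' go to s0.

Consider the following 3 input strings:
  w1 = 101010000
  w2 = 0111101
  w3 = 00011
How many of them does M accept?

3

w1: s0 → s3 → s3 → s3 → s3 → s3 → s3 → s3 → s3 → s3  → end s3, accepted
w2: s0 → s3 → s3 → s3 → s3 → s3 → s3 → s3  → end s3, accepted
w3: s0 → s3 → s3 → s3 → s3 → s3  → end s3, accepted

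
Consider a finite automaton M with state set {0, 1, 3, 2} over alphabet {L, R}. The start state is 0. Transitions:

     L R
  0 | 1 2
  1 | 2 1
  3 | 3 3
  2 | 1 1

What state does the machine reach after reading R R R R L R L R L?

start at 0
read 'R': 0 → 2
read 'R': 2 → 1
read 'R': 1 → 1
read 'R': 1 → 1
read 'L': 1 → 2
read 'R': 2 → 1
read 'L': 1 → 2
read 'R': 2 → 1
read 'L': 1 → 2

2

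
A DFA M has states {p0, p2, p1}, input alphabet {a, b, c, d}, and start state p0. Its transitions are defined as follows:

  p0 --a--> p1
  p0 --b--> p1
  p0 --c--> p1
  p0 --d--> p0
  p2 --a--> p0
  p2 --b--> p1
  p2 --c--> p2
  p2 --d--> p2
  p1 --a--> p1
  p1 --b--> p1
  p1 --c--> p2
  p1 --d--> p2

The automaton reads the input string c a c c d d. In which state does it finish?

p2

p0 → p1 → p1 → p2 → p2 → p2 → p2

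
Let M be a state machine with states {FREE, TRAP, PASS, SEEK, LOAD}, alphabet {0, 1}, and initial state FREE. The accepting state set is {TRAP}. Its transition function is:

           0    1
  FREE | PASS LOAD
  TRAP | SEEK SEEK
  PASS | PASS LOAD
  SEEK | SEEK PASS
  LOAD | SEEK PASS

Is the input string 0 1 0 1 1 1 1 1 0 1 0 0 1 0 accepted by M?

No

FREE → PASS → LOAD → SEEK → PASS → LOAD → PASS → LOAD → PASS → PASS → LOAD → SEEK → SEEK → PASS → PASS
End state PASS is not accepting.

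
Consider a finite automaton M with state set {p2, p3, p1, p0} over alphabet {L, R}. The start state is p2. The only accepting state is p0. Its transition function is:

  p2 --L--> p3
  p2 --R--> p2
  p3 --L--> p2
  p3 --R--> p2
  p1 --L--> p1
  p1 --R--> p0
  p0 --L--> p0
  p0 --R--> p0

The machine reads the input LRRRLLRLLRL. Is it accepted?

start at p2
read 'L': p2 → p3
read 'R': p3 → p2
read 'R': p2 → p2
read 'R': p2 → p2
read 'L': p2 → p3
read 'L': p3 → p2
read 'R': p2 → p2
read 'L': p2 → p3
read 'L': p3 → p2
read 'R': p2 → p2
read 'L': p2 → p3
End state p3 is not accepting.

No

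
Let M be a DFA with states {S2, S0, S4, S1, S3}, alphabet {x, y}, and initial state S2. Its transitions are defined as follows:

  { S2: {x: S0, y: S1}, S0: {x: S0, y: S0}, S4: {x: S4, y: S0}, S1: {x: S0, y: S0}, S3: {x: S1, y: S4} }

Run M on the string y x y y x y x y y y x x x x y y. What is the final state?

S2 → S1 → S0 → S0 → S0 → S0 → S0 → S0 → S0 → S0 → S0 → S0 → S0 → S0 → S0 → S0 → S0

S0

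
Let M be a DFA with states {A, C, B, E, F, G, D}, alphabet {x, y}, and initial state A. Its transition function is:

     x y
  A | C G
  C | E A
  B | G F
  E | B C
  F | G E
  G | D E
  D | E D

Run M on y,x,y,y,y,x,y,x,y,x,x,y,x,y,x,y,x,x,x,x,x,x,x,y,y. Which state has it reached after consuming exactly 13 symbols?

G

Trace: A -y-> G -x-> D -y-> D -y-> D -y-> D -x-> E -y-> C -x-> E -y-> C -x-> E -x-> B -y-> F -x-> G
After 13 symbols: G.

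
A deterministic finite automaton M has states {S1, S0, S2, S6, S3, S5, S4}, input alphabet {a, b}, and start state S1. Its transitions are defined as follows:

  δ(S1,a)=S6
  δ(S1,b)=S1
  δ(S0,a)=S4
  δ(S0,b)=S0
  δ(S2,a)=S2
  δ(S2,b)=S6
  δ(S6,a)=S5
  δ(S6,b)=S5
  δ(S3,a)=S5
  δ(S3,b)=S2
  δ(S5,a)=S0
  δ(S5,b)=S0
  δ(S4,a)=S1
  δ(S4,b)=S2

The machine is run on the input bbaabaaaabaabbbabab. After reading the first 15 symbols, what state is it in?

S1

S1 → S1 → S1 → S6 → S5 → S0 → S4 → S1 → S6 → S5 → S0 → S4 → S1 → S1 → S1 → S1
After 15 symbols: S1.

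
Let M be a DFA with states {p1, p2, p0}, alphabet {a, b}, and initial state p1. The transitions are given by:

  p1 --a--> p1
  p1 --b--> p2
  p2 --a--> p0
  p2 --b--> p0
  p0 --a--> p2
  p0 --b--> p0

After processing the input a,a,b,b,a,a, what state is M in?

p1 → p1 → p1 → p2 → p0 → p2 → p0

p0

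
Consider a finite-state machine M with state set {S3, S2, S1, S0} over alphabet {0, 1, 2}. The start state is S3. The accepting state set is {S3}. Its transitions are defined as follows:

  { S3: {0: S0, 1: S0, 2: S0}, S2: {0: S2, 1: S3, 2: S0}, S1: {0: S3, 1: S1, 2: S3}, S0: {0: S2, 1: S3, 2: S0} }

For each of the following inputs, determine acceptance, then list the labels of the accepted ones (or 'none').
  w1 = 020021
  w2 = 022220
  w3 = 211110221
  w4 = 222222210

w1, w3

w1: Trace: S3 -0-> S0 -2-> S0 -0-> S2 -0-> S2 -2-> S0 -1-> S3  → end S3, accepted
w2: Trace: S3 -0-> S0 -2-> S0 -2-> S0 -2-> S0 -2-> S0 -0-> S2  → end S2, rejected
w3: Trace: S3 -2-> S0 -1-> S3 -1-> S0 -1-> S3 -1-> S0 -0-> S2 -2-> S0 -2-> S0 -1-> S3  → end S3, accepted
w4: Trace: S3 -2-> S0 -2-> S0 -2-> S0 -2-> S0 -2-> S0 -2-> S0 -2-> S0 -1-> S3 -0-> S0  → end S0, rejected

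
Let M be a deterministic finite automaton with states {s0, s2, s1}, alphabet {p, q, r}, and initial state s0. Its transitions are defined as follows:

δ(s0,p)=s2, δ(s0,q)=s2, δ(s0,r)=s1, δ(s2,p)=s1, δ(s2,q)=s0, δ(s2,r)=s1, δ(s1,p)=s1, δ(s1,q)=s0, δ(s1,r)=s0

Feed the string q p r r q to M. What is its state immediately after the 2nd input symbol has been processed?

s1

start at s0
read 'q': s0 → s2
read 'p': s2 → s1
After 2 symbols: s1.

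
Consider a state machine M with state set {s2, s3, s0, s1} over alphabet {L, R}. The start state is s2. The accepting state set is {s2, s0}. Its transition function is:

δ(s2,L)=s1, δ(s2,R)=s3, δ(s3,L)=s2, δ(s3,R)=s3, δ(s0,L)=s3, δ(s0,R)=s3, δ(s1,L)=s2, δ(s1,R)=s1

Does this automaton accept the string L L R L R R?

s2 → s1 → s2 → s3 → s2 → s3 → s3
End state s3 is not accepting.

No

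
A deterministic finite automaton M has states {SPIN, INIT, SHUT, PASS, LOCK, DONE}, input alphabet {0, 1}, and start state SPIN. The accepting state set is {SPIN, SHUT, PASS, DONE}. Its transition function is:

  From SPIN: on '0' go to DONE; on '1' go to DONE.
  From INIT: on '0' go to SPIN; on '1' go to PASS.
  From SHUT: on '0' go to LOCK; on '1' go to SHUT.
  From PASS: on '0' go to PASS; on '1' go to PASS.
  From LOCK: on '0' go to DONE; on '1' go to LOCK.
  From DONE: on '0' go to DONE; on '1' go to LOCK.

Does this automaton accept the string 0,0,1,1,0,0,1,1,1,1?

No

start at SPIN
read '0': SPIN → DONE
read '0': DONE → DONE
read '1': DONE → LOCK
read '1': LOCK → LOCK
read '0': LOCK → DONE
read '0': DONE → DONE
read '1': DONE → LOCK
read '1': LOCK → LOCK
read '1': LOCK → LOCK
read '1': LOCK → LOCK
End state LOCK is not accepting.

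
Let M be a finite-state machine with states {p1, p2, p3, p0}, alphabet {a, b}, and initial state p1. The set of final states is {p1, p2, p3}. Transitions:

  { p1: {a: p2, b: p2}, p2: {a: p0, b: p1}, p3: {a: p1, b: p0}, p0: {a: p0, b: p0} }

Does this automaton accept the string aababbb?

Trace: p1 -a-> p2 -a-> p0 -b-> p0 -a-> p0 -b-> p0 -b-> p0 -b-> p0
End state p0 is not accepting.

No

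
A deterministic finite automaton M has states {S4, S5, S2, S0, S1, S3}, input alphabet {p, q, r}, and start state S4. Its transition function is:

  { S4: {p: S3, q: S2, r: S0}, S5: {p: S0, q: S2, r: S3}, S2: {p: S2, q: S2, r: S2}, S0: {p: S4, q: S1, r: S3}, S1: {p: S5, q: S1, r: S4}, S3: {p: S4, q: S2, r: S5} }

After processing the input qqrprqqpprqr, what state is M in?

start at S4
read 'q': S4 → S2
read 'q': S2 → S2
read 'r': S2 → S2
read 'p': S2 → S2
read 'r': S2 → S2
read 'q': S2 → S2
read 'q': S2 → S2
read 'p': S2 → S2
read 'p': S2 → S2
read 'r': S2 → S2
read 'q': S2 → S2
read 'r': S2 → S2

S2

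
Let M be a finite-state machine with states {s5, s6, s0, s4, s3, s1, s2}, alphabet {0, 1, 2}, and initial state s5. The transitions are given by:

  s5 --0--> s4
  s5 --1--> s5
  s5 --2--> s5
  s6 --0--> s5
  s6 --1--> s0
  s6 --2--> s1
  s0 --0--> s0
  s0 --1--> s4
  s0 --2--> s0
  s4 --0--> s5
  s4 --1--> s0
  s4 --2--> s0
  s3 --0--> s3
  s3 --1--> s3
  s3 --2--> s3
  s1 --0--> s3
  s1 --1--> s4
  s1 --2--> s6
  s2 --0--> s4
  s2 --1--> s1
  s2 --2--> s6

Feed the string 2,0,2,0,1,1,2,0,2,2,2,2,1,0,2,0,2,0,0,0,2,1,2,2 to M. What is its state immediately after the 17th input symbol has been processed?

s5 → s5 → s4 → s0 → s0 → s4 → s0 → s0 → s0 → s0 → s0 → s0 → s0 → s4 → s5 → s5 → s4 → s0
After 17 symbols: s0.

s0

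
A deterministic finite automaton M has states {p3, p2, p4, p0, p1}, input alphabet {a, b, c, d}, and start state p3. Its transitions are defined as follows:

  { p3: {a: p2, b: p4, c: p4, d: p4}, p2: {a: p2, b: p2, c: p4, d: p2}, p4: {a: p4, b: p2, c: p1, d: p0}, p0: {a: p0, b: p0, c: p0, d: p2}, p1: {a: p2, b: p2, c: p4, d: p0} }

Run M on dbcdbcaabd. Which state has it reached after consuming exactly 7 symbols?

start at p3
read 'd': p3 → p4
read 'b': p4 → p2
read 'c': p2 → p4
read 'd': p4 → p0
read 'b': p0 → p0
read 'c': p0 → p0
read 'a': p0 → p0
After 7 symbols: p0.

p0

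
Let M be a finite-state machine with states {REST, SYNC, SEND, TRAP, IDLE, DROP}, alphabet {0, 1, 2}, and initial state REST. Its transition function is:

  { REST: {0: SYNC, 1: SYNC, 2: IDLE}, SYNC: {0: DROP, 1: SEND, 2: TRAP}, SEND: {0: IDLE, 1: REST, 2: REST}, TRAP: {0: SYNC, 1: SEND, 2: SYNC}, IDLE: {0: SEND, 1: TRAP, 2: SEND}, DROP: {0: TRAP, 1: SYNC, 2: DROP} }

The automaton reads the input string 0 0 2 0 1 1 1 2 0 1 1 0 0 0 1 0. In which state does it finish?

IDLE

Trace: REST -0-> SYNC -0-> DROP -2-> DROP -0-> TRAP -1-> SEND -1-> REST -1-> SYNC -2-> TRAP -0-> SYNC -1-> SEND -1-> REST -0-> SYNC -0-> DROP -0-> TRAP -1-> SEND -0-> IDLE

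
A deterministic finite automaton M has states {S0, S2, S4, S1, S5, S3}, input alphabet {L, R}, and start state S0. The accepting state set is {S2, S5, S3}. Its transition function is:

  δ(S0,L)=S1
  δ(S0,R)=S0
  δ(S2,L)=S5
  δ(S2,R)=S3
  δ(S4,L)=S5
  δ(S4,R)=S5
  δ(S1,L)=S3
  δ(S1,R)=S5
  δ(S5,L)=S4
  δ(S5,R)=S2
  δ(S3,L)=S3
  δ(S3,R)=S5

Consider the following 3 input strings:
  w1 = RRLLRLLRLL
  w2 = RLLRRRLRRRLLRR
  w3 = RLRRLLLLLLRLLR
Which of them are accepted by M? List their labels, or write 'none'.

w1:
  start at S0
  read 'R': S0 → S0
  read 'R': S0 → S0
  read 'L': S0 → S1
  read 'L': S1 → S3
  read 'R': S3 → S5
  read 'L': S5 → S4
  read 'L': S4 → S5
  read 'R': S5 → S2
  read 'L': S2 → S5
  read 'L': S5 → S4
  end S4, rejected
w2:
  start at S0
  read 'R': S0 → S0
  read 'L': S0 → S1
  read 'L': S1 → S3
  read 'R': S3 → S5
  read 'R': S5 → S2
  read 'R': S2 → S3
  read 'L': S3 → S3
  read 'R': S3 → S5
  read 'R': S5 → S2
  read 'R': S2 → S3
  read 'L': S3 → S3
  read 'L': S3 → S3
  read 'R': S3 → S5
  read 'R': S5 → S2
  end S2, accepted
w3:
  start at S0
  read 'R': S0 → S0
  read 'L': S0 → S1
  read 'R': S1 → S5
  read 'R': S5 → S2
  read 'L': S2 → S5
  read 'L': S5 → S4
  read 'L': S4 → S5
  read 'L': S5 → S4
  read 'L': S4 → S5
  read 'L': S5 → S4
  read 'R': S4 → S5
  read 'L': S5 → S4
  read 'L': S4 → S5
  read 'R': S5 → S2
  end S2, accepted

w2, w3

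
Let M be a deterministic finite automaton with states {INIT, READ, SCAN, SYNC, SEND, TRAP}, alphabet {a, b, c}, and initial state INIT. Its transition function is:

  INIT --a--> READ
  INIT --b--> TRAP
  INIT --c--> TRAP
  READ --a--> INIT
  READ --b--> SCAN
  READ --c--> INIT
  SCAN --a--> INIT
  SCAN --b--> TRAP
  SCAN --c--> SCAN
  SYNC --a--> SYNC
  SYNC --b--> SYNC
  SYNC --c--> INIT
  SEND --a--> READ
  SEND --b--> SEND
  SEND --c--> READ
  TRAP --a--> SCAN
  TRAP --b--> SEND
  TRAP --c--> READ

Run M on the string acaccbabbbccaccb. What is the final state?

SEND

start at INIT
read 'a': INIT → READ
read 'c': READ → INIT
read 'a': INIT → READ
read 'c': READ → INIT
read 'c': INIT → TRAP
read 'b': TRAP → SEND
read 'a': SEND → READ
read 'b': READ → SCAN
read 'b': SCAN → TRAP
read 'b': TRAP → SEND
read 'c': SEND → READ
read 'c': READ → INIT
read 'a': INIT → READ
read 'c': READ → INIT
read 'c': INIT → TRAP
read 'b': TRAP → SEND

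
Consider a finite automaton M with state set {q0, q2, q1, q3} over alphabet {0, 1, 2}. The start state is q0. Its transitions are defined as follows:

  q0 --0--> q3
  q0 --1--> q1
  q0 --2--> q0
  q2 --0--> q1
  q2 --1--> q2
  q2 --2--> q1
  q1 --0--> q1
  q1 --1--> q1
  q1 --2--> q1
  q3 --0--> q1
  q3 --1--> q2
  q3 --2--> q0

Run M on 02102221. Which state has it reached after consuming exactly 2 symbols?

start at q0
read '0': q0 → q3
read '2': q3 → q0
After 2 symbols: q0.

q0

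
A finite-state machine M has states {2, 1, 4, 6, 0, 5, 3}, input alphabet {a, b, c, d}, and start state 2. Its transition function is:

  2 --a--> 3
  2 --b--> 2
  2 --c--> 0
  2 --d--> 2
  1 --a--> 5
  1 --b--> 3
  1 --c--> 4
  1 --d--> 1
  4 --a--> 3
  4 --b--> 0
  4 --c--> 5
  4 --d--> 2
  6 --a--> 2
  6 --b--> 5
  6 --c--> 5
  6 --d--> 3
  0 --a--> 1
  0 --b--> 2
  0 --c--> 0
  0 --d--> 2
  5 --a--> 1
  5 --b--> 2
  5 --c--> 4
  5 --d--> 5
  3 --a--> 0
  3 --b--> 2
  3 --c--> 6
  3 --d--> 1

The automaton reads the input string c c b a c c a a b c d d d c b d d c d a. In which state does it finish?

3

Trace: 2 -c-> 0 -c-> 0 -b-> 2 -a-> 3 -c-> 6 -c-> 5 -a-> 1 -a-> 5 -b-> 2 -c-> 0 -d-> 2 -d-> 2 -d-> 2 -c-> 0 -b-> 2 -d-> 2 -d-> 2 -c-> 0 -d-> 2 -a-> 3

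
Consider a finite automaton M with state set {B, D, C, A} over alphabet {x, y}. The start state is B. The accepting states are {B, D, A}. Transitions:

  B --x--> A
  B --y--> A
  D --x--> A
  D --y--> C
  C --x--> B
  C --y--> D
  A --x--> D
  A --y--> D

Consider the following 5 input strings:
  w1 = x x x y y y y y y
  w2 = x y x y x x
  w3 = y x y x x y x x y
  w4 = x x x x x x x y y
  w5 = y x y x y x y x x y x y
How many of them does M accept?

w1: Trace: B -x-> A -x-> D -x-> A -y-> D -y-> C -y-> D -y-> C -y-> D -y-> C  → end C, rejected
w2: Trace: B -x-> A -y-> D -x-> A -y-> D -x-> A -x-> D  → end D, accepted
w3: Trace: B -y-> A -x-> D -y-> C -x-> B -x-> A -y-> D -x-> A -x-> D -y-> C  → end C, rejected
w4: Trace: B -x-> A -x-> D -x-> A -x-> D -x-> A -x-> D -x-> A -y-> D -y-> C  → end C, rejected
w5: Trace: B -y-> A -x-> D -y-> C -x-> B -y-> A -x-> D -y-> C -x-> B -x-> A -y-> D -x-> A -y-> D  → end D, accepted

2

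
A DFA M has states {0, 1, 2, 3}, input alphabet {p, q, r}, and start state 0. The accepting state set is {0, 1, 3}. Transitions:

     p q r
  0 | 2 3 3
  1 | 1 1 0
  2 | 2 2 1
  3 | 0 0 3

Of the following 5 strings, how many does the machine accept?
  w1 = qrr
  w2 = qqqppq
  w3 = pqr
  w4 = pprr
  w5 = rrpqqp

w1:
  start at 0
  read 'q': 0 → 3
  read 'r': 3 → 3
  read 'r': 3 → 3
  end 3, accepted
w2:
  start at 0
  read 'q': 0 → 3
  read 'q': 3 → 0
  read 'q': 0 → 3
  read 'p': 3 → 0
  read 'p': 0 → 2
  read 'q': 2 → 2
  end 2, rejected
w3:
  start at 0
  read 'p': 0 → 2
  read 'q': 2 → 2
  read 'r': 2 → 1
  end 1, accepted
w4:
  start at 0
  read 'p': 0 → 2
  read 'p': 2 → 2
  read 'r': 2 → 1
  read 'r': 1 → 0
  end 0, accepted
w5:
  start at 0
  read 'r': 0 → 3
  read 'r': 3 → 3
  read 'p': 3 → 0
  read 'q': 0 → 3
  read 'q': 3 → 0
  read 'p': 0 → 2
  end 2, rejected

3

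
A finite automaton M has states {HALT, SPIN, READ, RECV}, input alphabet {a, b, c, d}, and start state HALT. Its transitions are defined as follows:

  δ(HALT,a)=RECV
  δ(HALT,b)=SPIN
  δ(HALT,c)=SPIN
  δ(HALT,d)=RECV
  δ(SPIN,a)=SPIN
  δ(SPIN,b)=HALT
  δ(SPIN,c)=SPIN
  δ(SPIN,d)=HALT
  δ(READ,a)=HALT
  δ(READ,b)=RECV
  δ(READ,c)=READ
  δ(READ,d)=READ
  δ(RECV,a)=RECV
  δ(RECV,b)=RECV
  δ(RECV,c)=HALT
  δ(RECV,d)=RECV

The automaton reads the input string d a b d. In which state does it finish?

HALT → RECV → RECV → RECV → RECV

RECV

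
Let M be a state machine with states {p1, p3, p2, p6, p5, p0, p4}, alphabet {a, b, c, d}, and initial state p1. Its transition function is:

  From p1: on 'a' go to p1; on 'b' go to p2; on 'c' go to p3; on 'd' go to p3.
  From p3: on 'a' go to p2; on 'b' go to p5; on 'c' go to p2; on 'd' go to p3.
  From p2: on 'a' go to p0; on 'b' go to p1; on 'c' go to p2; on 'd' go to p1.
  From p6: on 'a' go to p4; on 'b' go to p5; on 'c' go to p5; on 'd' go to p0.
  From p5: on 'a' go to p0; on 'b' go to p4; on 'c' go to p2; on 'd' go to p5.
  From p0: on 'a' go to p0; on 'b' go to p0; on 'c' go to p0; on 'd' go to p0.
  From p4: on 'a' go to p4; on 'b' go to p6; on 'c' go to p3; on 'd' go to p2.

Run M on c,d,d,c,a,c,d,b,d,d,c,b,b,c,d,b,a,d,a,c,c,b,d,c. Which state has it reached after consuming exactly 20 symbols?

p1 → p3 → p3 → p3 → p2 → p0 → p0 → p0 → p0 → p0 → p0 → p0 → p0 → p0 → p0 → p0 → p0 → p0 → p0 → p0 → p0
After 20 symbols: p0.

p0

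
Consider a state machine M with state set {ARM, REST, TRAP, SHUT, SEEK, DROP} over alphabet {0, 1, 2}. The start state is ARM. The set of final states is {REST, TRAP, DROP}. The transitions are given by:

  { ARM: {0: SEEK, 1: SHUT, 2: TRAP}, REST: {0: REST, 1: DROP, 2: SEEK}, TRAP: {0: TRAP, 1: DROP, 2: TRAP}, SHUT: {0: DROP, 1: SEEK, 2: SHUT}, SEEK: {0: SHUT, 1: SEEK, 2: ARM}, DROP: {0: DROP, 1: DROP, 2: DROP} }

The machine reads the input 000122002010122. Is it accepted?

Yes

Trace: ARM -0-> SEEK -0-> SHUT -0-> DROP -1-> DROP -2-> DROP -2-> DROP -0-> DROP -0-> DROP -2-> DROP -0-> DROP -1-> DROP -0-> DROP -1-> DROP -2-> DROP -2-> DROP
End state DROP is accepting.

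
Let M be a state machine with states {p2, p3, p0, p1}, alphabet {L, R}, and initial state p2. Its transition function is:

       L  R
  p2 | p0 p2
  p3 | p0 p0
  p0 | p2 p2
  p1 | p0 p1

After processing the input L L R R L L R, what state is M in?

p2

p2 → p0 → p2 → p2 → p2 → p0 → p2 → p2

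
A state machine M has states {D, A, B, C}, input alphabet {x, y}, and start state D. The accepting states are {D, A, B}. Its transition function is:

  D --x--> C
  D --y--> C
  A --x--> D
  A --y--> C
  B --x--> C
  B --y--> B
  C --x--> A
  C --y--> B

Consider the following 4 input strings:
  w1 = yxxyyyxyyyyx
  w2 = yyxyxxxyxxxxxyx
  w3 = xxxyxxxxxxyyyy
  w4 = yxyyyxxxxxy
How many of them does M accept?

w1: Trace: D -y-> C -x-> A -x-> D -y-> C -y-> B -y-> B -x-> C -y-> B -y-> B -y-> B -y-> B -x-> C  → end C, rejected
w2: Trace: D -y-> C -y-> B -x-> C -y-> B -x-> C -x-> A -x-> D -y-> C -x-> A -x-> D -x-> C -x-> A -x-> D -y-> C -x-> A  → end A, accepted
w3: Trace: D -x-> C -x-> A -x-> D -y-> C -x-> A -x-> D -x-> C -x-> A -x-> D -x-> C -y-> B -y-> B -y-> B -y-> B  → end B, accepted
w4: Trace: D -y-> C -x-> A -y-> C -y-> B -y-> B -x-> C -x-> A -x-> D -x-> C -x-> A -y-> C  → end C, rejected

2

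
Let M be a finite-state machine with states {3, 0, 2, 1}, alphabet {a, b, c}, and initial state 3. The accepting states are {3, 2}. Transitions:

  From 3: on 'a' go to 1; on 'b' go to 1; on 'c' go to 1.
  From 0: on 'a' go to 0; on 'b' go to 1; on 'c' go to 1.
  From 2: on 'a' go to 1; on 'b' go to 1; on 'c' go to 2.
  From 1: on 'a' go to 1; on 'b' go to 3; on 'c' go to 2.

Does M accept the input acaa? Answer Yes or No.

No

start at 3
read 'a': 3 → 1
read 'c': 1 → 2
read 'a': 2 → 1
read 'a': 1 → 1
End state 1 is not accepting.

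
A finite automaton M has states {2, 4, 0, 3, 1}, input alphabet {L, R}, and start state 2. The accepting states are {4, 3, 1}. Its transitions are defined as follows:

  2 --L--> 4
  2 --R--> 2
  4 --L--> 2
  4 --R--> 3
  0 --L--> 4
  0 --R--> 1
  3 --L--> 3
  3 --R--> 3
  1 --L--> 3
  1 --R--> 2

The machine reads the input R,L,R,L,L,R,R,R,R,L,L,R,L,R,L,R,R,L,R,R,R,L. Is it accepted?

2 → 2 → 4 → 3 → 3 → 3 → 3 → 3 → 3 → 3 → 3 → 3 → 3 → 3 → 3 → 3 → 3 → 3 → 3 → 3 → 3 → 3 → 3
End state 3 is accepting.

Yes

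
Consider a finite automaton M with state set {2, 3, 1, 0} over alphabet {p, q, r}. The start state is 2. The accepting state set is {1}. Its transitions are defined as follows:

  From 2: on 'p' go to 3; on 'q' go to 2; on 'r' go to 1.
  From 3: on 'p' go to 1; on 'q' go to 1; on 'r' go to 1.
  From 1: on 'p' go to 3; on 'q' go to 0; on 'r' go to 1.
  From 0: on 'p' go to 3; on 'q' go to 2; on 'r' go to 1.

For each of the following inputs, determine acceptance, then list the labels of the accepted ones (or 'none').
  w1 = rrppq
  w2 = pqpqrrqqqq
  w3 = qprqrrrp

none

w1:
  start at 2
  read 'r': 2 → 1
  read 'r': 1 → 1
  read 'p': 1 → 3
  read 'p': 3 → 1
  read 'q': 1 → 0
  end 0, rejected
w2:
  start at 2
  read 'p': 2 → 3
  read 'q': 3 → 1
  read 'p': 1 → 3
  read 'q': 3 → 1
  read 'r': 1 → 1
  read 'r': 1 → 1
  read 'q': 1 → 0
  read 'q': 0 → 2
  read 'q': 2 → 2
  read 'q': 2 → 2
  end 2, rejected
w3:
  start at 2
  read 'q': 2 → 2
  read 'p': 2 → 3
  read 'r': 3 → 1
  read 'q': 1 → 0
  read 'r': 0 → 1
  read 'r': 1 → 1
  read 'r': 1 → 1
  read 'p': 1 → 3
  end 3, rejected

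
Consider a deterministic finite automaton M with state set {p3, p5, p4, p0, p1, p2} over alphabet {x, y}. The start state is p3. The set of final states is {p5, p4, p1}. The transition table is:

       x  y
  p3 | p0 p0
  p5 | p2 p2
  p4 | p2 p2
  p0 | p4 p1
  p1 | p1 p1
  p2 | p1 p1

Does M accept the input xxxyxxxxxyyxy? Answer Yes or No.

start at p3
read 'x': p3 → p0
read 'x': p0 → p4
read 'x': p4 → p2
read 'y': p2 → p1
read 'x': p1 → p1
read 'x': p1 → p1
read 'x': p1 → p1
read 'x': p1 → p1
read 'x': p1 → p1
read 'y': p1 → p1
read 'y': p1 → p1
read 'x': p1 → p1
read 'y': p1 → p1
End state p1 is accepting.

Yes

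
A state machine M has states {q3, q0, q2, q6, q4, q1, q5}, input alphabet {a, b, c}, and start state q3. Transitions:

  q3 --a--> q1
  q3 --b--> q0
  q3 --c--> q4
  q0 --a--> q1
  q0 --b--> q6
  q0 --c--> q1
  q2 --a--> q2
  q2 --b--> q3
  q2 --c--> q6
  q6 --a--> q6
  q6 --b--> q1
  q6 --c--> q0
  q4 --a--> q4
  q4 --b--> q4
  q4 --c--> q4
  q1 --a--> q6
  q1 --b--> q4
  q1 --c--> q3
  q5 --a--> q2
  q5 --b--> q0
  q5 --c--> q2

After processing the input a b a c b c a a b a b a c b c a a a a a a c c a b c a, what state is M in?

q4

start at q3
read 'a': q3 → q1
read 'b': q1 → q4
read 'a': q4 → q4
read 'c': q4 → q4
read 'b': q4 → q4
read 'c': q4 → q4
read 'a': q4 → q4
read 'a': q4 → q4
read 'b': q4 → q4
read 'a': q4 → q4
read 'b': q4 → q4
read 'a': q4 → q4
read 'c': q4 → q4
read 'b': q4 → q4
read 'c': q4 → q4
read 'a': q4 → q4
read 'a': q4 → q4
read 'a': q4 → q4
read 'a': q4 → q4
read 'a': q4 → q4
read 'a': q4 → q4
read 'c': q4 → q4
read 'c': q4 → q4
read 'a': q4 → q4
read 'b': q4 → q4
read 'c': q4 → q4
read 'a': q4 → q4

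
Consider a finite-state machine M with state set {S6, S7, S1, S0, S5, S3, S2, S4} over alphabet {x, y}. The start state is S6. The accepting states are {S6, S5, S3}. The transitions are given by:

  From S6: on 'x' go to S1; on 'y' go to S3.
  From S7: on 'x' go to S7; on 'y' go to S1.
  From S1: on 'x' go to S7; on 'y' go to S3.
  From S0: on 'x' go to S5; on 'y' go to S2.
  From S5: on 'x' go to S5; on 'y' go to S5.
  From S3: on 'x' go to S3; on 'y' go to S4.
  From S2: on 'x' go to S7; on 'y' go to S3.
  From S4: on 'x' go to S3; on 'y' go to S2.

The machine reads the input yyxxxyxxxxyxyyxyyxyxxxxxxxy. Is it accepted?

No

Trace: S6 -y-> S3 -y-> S4 -x-> S3 -x-> S3 -x-> S3 -y-> S4 -x-> S3 -x-> S3 -x-> S3 -x-> S3 -y-> S4 -x-> S3 -y-> S4 -y-> S2 -x-> S7 -y-> S1 -y-> S3 -x-> S3 -y-> S4 -x-> S3 -x-> S3 -x-> S3 -x-> S3 -x-> S3 -x-> S3 -x-> S3 -y-> S4
End state S4 is not accepting.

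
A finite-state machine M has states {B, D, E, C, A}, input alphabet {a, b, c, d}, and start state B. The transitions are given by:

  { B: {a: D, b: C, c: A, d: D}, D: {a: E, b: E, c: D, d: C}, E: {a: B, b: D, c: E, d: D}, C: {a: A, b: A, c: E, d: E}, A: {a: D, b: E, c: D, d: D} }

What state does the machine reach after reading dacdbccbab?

Trace: B -d-> D -a-> E -c-> E -d-> D -b-> E -c-> E -c-> E -b-> D -a-> E -b-> D

D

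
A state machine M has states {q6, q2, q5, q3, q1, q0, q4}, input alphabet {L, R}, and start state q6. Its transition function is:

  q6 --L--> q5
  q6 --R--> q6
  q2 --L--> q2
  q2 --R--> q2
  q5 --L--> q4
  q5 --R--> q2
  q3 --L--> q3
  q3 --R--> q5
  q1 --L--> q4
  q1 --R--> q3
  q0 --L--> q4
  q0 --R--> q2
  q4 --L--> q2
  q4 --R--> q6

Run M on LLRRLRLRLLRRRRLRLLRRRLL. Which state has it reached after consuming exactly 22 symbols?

Trace: q6 -L-> q5 -L-> q4 -R-> q6 -R-> q6 -L-> q5 -R-> q2 -L-> q2 -R-> q2 -L-> q2 -L-> q2 -R-> q2 -R-> q2 -R-> q2 -R-> q2 -L-> q2 -R-> q2 -L-> q2 -L-> q2 -R-> q2 -R-> q2 -R-> q2 -L-> q2
After 22 symbols: q2.

q2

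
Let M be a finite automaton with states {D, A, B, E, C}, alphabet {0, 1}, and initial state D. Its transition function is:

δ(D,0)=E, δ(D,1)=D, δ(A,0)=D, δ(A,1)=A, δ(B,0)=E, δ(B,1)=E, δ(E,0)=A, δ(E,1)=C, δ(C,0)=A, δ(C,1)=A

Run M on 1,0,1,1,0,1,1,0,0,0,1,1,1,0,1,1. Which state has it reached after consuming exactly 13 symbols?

Trace: D -1-> D -0-> E -1-> C -1-> A -0-> D -1-> D -1-> D -0-> E -0-> A -0-> D -1-> D -1-> D -1-> D
After 13 symbols: D.

D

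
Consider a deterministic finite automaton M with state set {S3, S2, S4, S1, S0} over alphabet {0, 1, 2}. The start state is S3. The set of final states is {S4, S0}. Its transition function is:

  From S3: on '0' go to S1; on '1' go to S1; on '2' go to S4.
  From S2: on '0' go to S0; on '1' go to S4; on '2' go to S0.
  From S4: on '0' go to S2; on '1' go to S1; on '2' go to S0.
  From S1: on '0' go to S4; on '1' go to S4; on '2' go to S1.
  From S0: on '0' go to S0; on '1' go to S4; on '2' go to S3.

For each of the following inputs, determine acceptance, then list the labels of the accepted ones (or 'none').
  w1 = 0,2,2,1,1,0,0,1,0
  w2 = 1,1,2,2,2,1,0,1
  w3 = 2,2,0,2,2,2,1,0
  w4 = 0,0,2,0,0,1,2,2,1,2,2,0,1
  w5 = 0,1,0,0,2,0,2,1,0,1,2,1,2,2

w1: Trace: S3 -0-> S1 -2-> S1 -2-> S1 -1-> S4 -1-> S1 -0-> S4 -0-> S2 -1-> S4 -0-> S2  → end S2, rejected
w2: Trace: S3 -1-> S1 -1-> S4 -2-> S0 -2-> S3 -2-> S4 -1-> S1 -0-> S4 -1-> S1  → end S1, rejected
w3: Trace: S3 -2-> S4 -2-> S0 -0-> S0 -2-> S3 -2-> S4 -2-> S0 -1-> S4 -0-> S2  → end S2, rejected
w4: Trace: S3 -0-> S1 -0-> S4 -2-> S0 -0-> S0 -0-> S0 -1-> S4 -2-> S0 -2-> S3 -1-> S1 -2-> S1 -2-> S1 -0-> S4 -1-> S1  → end S1, rejected
w5: Trace: S3 -0-> S1 -1-> S4 -0-> S2 -0-> S0 -2-> S3 -0-> S1 -2-> S1 -1-> S4 -0-> S2 -1-> S4 -2-> S0 -1-> S4 -2-> S0 -2-> S3  → end S3, rejected

none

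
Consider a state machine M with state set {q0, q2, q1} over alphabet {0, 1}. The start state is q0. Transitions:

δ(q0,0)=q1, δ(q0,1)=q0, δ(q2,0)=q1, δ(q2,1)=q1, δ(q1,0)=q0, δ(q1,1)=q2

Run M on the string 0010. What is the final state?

q1

q0 → q1 → q0 → q0 → q1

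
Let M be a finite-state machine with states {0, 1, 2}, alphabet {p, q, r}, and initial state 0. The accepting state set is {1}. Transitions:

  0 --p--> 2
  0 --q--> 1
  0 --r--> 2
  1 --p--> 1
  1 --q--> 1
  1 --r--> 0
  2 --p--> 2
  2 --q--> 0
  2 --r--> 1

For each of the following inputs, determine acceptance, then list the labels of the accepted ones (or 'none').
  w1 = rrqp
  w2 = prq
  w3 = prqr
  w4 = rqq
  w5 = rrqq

w1, w2, w4, w5

w1: 0 → 2 → 1 → 1 → 1  → end 1, accepted
w2: 0 → 2 → 1 → 1  → end 1, accepted
w3: 0 → 2 → 1 → 1 → 0  → end 0, rejected
w4: 0 → 2 → 0 → 1  → end 1, accepted
w5: 0 → 2 → 1 → 1 → 1  → end 1, accepted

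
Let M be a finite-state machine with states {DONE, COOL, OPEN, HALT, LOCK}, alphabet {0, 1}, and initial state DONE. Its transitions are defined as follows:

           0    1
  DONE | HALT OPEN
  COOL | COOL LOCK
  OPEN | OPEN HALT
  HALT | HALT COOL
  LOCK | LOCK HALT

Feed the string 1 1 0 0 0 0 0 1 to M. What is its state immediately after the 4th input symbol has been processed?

Trace: DONE -1-> OPEN -1-> HALT -0-> HALT -0-> HALT
After 4 symbols: HALT.

HALT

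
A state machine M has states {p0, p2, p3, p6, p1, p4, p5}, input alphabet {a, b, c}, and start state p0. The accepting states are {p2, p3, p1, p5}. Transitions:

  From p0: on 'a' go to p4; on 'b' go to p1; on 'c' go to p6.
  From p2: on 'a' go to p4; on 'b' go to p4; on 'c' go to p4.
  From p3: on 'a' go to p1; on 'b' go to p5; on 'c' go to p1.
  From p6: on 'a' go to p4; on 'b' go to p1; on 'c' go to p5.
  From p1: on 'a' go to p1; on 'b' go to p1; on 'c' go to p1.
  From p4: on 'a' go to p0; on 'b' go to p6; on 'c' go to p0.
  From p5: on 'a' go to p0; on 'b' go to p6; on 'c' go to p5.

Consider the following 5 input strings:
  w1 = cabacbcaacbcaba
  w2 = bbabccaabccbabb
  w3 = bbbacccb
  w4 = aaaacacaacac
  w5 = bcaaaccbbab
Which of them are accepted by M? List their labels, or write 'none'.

w1: Trace: p0 -c-> p6 -a-> p4 -b-> p6 -a-> p4 -c-> p0 -b-> p1 -c-> p1 -a-> p1 -a-> p1 -c-> p1 -b-> p1 -c-> p1 -a-> p1 -b-> p1 -a-> p1  → end p1, accepted
w2: Trace: p0 -b-> p1 -b-> p1 -a-> p1 -b-> p1 -c-> p1 -c-> p1 -a-> p1 -a-> p1 -b-> p1 -c-> p1 -c-> p1 -b-> p1 -a-> p1 -b-> p1 -b-> p1  → end p1, accepted
w3: Trace: p0 -b-> p1 -b-> p1 -b-> p1 -a-> p1 -c-> p1 -c-> p1 -c-> p1 -b-> p1  → end p1, accepted
w4: Trace: p0 -a-> p4 -a-> p0 -a-> p4 -a-> p0 -c-> p6 -a-> p4 -c-> p0 -a-> p4 -a-> p0 -c-> p6 -a-> p4 -c-> p0  → end p0, rejected
w5: Trace: p0 -b-> p1 -c-> p1 -a-> p1 -a-> p1 -a-> p1 -c-> p1 -c-> p1 -b-> p1 -b-> p1 -a-> p1 -b-> p1  → end p1, accepted

w1, w2, w3, w5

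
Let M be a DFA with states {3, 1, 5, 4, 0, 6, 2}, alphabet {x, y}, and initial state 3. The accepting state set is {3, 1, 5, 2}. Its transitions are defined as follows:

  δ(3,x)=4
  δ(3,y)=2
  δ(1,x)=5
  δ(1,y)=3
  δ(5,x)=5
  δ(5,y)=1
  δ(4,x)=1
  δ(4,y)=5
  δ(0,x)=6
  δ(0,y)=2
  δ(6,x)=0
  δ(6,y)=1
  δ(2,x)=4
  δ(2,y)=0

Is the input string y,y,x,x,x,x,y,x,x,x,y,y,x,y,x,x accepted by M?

3 → 2 → 0 → 6 → 0 → 6 → 0 → 2 → 4 → 1 → 5 → 1 → 3 → 4 → 5 → 5 → 5
End state 5 is accepting.

Yes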